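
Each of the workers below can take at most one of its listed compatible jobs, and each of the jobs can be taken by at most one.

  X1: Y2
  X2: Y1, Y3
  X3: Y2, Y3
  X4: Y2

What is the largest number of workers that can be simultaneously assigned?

3

Unit-capacity flow: source→left, listed edges, right→sink; max matching = max flow.
Augmenting path X1→Y2 (+1); matched 1.
Augmenting path X2→Y1 (+1); matched 2.
Augmenting path X3→Y3 (+1); matched 3.
No augmenting path remains; maximum matching = 3.
König certificate: {X2, X3, Y2} is a vertex cover of size 3 (every listed pair touches it), so no matching can be larger.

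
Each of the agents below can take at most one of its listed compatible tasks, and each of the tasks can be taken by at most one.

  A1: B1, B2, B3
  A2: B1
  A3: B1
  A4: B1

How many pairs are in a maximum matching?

Unit-capacity flow: source→left, listed edges, right→sink; max matching = max flow.
Augmenting path A1→B1 (+1); matched 1.
Augmenting path A2→B1→A1→B2 (+1); matched 2.
No augmenting path remains; maximum matching = 2.
König certificate: {A1, B1} is a vertex cover of size 2 (every listed pair touches it), so no matching can be larger.

2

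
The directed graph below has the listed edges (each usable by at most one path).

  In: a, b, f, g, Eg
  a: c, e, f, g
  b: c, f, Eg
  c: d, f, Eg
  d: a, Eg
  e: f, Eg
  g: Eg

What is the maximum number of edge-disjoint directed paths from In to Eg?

4

Assign every edge capacity 1; by Menger, the answer equals the max flow.
Path In→Eg (+1); total 1.
Path In→b→Eg (+1); total 2.
Path In→g→Eg (+1); total 3.
Path In→a→c→Eg (+1); total 4.
No residual In→Eg path; max flow = 4.
Certifying cut of size 4: {In→Eg, In→a, In→b, In→g}.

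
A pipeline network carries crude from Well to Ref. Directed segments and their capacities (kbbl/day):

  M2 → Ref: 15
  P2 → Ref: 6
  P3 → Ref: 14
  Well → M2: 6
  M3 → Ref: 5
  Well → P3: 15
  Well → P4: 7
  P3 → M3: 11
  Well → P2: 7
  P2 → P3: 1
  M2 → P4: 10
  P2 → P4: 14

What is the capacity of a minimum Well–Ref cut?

Augment Well→P3→Ref: bottleneck 14, flow now 14.
Augment Well→P2→Ref: bottleneck 6, flow now 20.
Augment Well→M2→Ref: bottleneck 6, flow now 26.
Augment Well→P3→M3→Ref: bottleneck 1, flow now 27.
Augment Well→P2→P3→M3→Ref: bottleneck 1, flow now 28.
No augmenting path remains; maximum flow = 28.
By max-flow min-cut, the minimum cut capacity equals the max flow.
In the residual graph, reachable from Well: {Well, P4}.
Min-cut edges: Well→P3 (15), Well→P2 (7), Well→M2 (6); capacity 15 + 7 + 6 = 28.

28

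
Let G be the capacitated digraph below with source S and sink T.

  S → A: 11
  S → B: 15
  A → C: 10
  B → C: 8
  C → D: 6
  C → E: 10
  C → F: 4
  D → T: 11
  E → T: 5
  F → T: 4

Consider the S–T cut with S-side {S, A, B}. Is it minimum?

No — its capacity is 18, but the minimum cut has capacity 15.

Given cut capacity: 10 + 8 = 18.
Augment S→A→C→D→T: bottleneck 6, flow now 6.
Augment S→A→C→E→T: bottleneck 4, flow now 10.
Augment S→B→C→E→T: bottleneck 1, flow now 11.
Augment S→B→C→F→T: bottleneck 4, flow now 15.
No augmenting path remains; maximum flow = 15.
In the residual graph, reachable from S: {S, A, B, C, E}.
Min-cut edges: C→D (6), C→F (4), E→T (5); capacity 6 + 4 + 5 = 15.
Cut capacity 18 exceeds the max flow 15, so it is not minimum.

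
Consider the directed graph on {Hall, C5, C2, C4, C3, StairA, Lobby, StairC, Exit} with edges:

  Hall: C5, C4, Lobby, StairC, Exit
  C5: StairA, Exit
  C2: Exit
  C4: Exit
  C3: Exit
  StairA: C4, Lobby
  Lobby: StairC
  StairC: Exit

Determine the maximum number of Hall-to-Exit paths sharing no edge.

Assign every edge capacity 1; by Menger, the answer equals the max flow.
Path Hall→Exit (+1); total 1.
Path Hall→C5→Exit (+1); total 2.
Path Hall→C4→Exit (+1); total 3.
Path Hall→StairC→Exit (+1); total 4.
No residual Hall→Exit path; max flow = 4.
Certifying cut of size 4: {Hall→C4, Hall→C5, Hall→Exit, StairC→Exit}.

4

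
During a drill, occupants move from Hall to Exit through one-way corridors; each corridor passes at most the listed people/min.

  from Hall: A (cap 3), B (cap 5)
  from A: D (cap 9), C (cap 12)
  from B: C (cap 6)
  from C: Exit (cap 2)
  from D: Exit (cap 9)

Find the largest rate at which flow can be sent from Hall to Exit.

5

Augment Hall→A→C→Exit: bottleneck 2, flow now 2.
Augment Hall→A→D→Exit: bottleneck 1, flow now 3.
Augment Hall→B→C→A→D→Exit: bottleneck 2, flow now 5. (uses reverse residual edge)
No augmenting path remains; maximum flow = 5.
In the residual graph, reachable from Hall: {Hall, B, C}.
Min-cut edges: Hall→A (3), C→Exit (2); capacity 3 + 2 = 5.
This cut is saturated, so no flow can exceed 5.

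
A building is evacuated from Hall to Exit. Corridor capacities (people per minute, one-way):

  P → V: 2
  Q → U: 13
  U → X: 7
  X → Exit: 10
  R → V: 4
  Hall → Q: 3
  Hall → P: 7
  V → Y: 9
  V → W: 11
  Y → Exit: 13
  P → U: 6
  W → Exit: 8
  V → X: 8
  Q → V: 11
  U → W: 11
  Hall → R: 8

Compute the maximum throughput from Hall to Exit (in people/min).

14

Augment Hall→P→U→W→Exit: bottleneck 6, flow now 6.
Augment Hall→P→V→W→Exit: bottleneck 1, flow now 7.
Augment Hall→Q→U→W→Exit: bottleneck 1, flow now 8.
Augment Hall→Q→U→X→Exit: bottleneck 2, flow now 10.
Augment Hall→R→V→X→Exit: bottleneck 4, flow now 14.
No augmenting path remains; maximum flow = 14.
In the residual graph, reachable from Hall: {Hall, R}.
Min-cut edges: Hall→P (7), Hall→Q (3), R→V (4); capacity 7 + 3 + 4 = 14.
This cut is saturated, so no flow can exceed 14.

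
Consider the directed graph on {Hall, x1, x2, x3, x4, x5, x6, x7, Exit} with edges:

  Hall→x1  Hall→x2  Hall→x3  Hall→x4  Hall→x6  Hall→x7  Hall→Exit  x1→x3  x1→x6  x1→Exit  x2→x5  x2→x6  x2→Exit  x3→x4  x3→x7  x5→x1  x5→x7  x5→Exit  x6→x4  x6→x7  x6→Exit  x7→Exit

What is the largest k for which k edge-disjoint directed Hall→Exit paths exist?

5

Assign every edge capacity 1; by Menger, the answer equals the max flow.
Path Hall→Exit (+1); total 1.
Path Hall→x1→Exit (+1); total 2.
Path Hall→x2→Exit (+1); total 3.
Path Hall→x6→Exit (+1); total 4.
Path Hall→x7→Exit (+1); total 5.
No residual Hall→Exit path; max flow = 5.
Certifying cut of size 5: {Hall→Exit, Hall→x1, Hall→x2, Hall→x6, x7→Exit}.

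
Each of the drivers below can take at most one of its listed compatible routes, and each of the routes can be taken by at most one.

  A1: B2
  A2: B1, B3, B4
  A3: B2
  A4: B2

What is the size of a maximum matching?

2

Unit-capacity flow: source→left, listed edges, right→sink; max matching = max flow.
Augmenting path A1→B2 (+1); matched 1.
Augmenting path A2→B1 (+1); matched 2.
No augmenting path remains; maximum matching = 2.
König certificate: {A2, B2} is a vertex cover of size 2 (every listed pair touches it), so no matching can be larger.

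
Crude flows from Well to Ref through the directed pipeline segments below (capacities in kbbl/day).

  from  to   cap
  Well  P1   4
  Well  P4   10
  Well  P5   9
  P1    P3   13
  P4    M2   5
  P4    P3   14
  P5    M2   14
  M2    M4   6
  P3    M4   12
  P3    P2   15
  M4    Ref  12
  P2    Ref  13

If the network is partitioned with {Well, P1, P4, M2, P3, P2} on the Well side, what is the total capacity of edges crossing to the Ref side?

40

Edges leaving {Well, P1, P4, M2, P3, P2}: Well→P5 (9), M2→M4 (6), P3→M4 (12), P2→Ref (13).
Cut capacity = 9 + 6 + 12 + 13 = 40.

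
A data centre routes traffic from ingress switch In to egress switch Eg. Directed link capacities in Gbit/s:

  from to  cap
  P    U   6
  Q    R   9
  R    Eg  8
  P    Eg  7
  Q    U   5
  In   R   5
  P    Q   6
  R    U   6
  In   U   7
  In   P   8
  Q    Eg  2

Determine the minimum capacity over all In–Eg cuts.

Augment In→P→Eg: bottleneck 7, flow now 7.
Augment In→R→Eg: bottleneck 5, flow now 12.
Augment In→P→Q→Eg: bottleneck 1, flow now 13.
No augmenting path remains; maximum flow = 13.
By max-flow min-cut, the minimum cut capacity equals the max flow.
In the residual graph, reachable from In: {In, U}.
Min-cut edges: In→P (8), In→R (5); capacity 8 + 5 = 13.

13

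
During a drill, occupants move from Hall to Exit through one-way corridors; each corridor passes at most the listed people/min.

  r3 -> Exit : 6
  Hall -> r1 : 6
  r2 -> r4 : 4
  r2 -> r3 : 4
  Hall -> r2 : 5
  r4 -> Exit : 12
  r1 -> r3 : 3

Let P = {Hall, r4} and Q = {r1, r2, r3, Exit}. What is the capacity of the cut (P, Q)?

23

Edges leaving {Hall, r4}: Hall→r1 (6), Hall→r2 (5), r4→Exit (12).
Cut capacity = 6 + 5 + 12 = 23.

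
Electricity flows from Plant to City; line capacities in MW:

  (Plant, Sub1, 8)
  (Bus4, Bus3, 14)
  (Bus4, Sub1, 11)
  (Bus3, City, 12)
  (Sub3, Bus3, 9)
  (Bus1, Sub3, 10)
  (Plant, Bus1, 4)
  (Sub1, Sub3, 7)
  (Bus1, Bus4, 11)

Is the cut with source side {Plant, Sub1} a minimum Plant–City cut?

Given cut capacity: 4 + 7 = 11.
Augment Plant→Bus1→Sub3→Bus3→City: bottleneck 4, flow now 4.
Augment Plant→Sub1→Sub3→Bus3→City: bottleneck 5, flow now 9.
Augment Plant→Sub1→Sub3→Bus1→Bus4→Bus3→City: bottleneck 2, flow now 11. (uses reverse residual edge)
No augmenting path remains; maximum flow = 11.
Cut capacity 11 equals the max flow, so it is a minimum cut.

Yes — it is a minimum cut (capacity 11).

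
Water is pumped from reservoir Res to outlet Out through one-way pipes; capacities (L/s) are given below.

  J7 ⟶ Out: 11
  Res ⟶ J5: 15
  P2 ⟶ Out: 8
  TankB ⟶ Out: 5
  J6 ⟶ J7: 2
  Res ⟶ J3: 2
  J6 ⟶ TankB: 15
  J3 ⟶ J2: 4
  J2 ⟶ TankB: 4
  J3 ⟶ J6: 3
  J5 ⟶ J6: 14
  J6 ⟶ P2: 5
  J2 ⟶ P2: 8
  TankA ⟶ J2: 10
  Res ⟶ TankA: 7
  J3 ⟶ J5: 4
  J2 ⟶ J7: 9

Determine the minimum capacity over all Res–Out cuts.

Augment Res→TankA→J2→TankB→Out: bottleneck 4, flow now 4.
Augment Res→TankA→J2→J7→Out: bottleneck 3, flow now 7.
Augment Res→J3→J6→TankB→Out: bottleneck 1, flow now 8.
Augment Res→J3→J6→J7→Out: bottleneck 1, flow now 9.
Augment Res→J5→J6→J7→Out: bottleneck 1, flow now 10.
Augment Res→J5→J6→P2→Out: bottleneck 5, flow now 15.
Augment Res→J5→J6→J3→J2→J7→Out: bottleneck 2, flow now 17. (uses reverse residual edge)
Augment Res→J5→J6→TankB→J2→J7→Out: bottleneck 4, flow now 21. (uses reverse residual edge)
No augmenting path remains; maximum flow = 21.
By max-flow min-cut, the minimum cut capacity equals the max flow.
In the residual graph, reachable from Res: {Res, J5, J6, TankB}.
Min-cut edges: Res→TankA (7), Res→J3 (2), J6→J7 (2), J6→P2 (5), TankB→Out (5); capacity 7 + 2 + 2 + 5 + 5 = 21.

21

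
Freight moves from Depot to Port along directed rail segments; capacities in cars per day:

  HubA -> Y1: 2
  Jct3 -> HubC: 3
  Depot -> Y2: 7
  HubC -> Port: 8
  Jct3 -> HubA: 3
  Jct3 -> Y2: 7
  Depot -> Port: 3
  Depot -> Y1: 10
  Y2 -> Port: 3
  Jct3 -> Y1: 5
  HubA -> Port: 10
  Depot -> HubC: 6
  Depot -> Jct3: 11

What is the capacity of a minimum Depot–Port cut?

17

Augment Depot→Port: bottleneck 3, flow now 3.
Augment Depot→HubC→Port: bottleneck 6, flow now 9.
Augment Depot→Y2→Port: bottleneck 3, flow now 12.
Augment Depot→Jct3→HubC→Port: bottleneck 2, flow now 14.
Augment Depot→Jct3→HubA→Port: bottleneck 3, flow now 17.
No augmenting path remains; maximum flow = 17.
By max-flow min-cut, the minimum cut capacity equals the max flow.
In the residual graph, reachable from Depot: {Depot, HubC, Jct3, Y2, Y1}.
Min-cut edges: Depot→Port (3), HubC→Port (8), Jct3→HubA (3), Y2→Port (3); capacity 3 + 8 + 3 + 3 = 17.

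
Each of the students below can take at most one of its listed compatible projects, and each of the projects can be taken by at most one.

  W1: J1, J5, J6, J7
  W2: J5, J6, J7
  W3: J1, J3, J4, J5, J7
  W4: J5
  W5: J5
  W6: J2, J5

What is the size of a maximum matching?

5

Unit-capacity flow: source→left, listed edges, right→sink; max matching = max flow.
Augmenting path W1→J1 (+1); matched 1.
Augmenting path W2→J5 (+1); matched 2.
Augmenting path W3→J3 (+1); matched 3.
Augmenting path W6→J2 (+1); matched 4.
Augmenting path W4→J5→W2→J6 (+1); matched 5.
No augmenting path remains; maximum matching = 5.
König certificate: {W1, W2, W3, W6, J5} is a vertex cover of size 5 (every listed pair touches it), so no matching can be larger.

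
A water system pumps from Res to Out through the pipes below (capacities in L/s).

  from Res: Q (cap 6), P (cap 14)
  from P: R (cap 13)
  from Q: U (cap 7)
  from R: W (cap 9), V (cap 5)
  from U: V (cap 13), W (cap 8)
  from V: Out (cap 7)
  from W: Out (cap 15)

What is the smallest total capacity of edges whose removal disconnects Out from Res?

19

Augment Res→P→R→V→Out: bottleneck 5, flow now 5.
Augment Res→P→R→W→Out: bottleneck 8, flow now 13.
Augment Res→Q→U→V→Out: bottleneck 2, flow now 15.
Augment Res→Q→U→W→Out: bottleneck 4, flow now 19.
No augmenting path remains; maximum flow = 19.
By max-flow min-cut, the minimum cut capacity equals the max flow.
In the residual graph, reachable from Res: {Res, P}.
Min-cut edges: Res→Q (6), P→R (13); capacity 6 + 13 = 19.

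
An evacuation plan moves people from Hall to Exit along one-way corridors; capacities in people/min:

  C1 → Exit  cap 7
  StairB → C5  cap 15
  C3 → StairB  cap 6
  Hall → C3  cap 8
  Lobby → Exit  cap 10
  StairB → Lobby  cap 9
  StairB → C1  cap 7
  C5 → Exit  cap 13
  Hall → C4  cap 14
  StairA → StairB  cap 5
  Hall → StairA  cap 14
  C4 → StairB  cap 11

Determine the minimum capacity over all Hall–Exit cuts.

22

Augment Hall→StairA→StairB→C1→Exit: bottleneck 5, flow now 5.
Augment Hall→C4→StairB→C1→Exit: bottleneck 2, flow now 7.
Augment Hall→C4→StairB→C5→Exit: bottleneck 9, flow now 16.
Augment Hall→C3→StairB→C5→Exit: bottleneck 4, flow now 20.
Augment Hall→C3→StairB→Lobby→Exit: bottleneck 2, flow now 22.
No augmenting path remains; maximum flow = 22.
By max-flow min-cut, the minimum cut capacity equals the max flow.
In the residual graph, reachable from Hall: {Hall, StairA, C4, C3}.
Min-cut edges: StairA→StairB (5), C4→StairB (11), C3→StairB (6); capacity 5 + 11 + 6 = 22.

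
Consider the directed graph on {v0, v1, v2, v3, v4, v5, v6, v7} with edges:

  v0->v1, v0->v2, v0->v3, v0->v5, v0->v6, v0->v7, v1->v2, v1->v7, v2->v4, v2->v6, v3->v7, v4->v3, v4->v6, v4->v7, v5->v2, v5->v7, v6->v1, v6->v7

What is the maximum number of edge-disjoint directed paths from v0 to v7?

6

Assign every edge capacity 1; by Menger, the answer equals the max flow.
Path v0→v7 (+1); total 1.
Path v0→v1→v7 (+1); total 2.
Path v0→v3→v7 (+1); total 3.
Path v0→v5→v7 (+1); total 4.
Path v0→v6→v7 (+1); total 5.
Path v0→v2→v4→v7 (+1); total 6.
No residual v0→v7 path; max flow = 6.
Certifying cut of size 6: {v0→v1, v0→v2, v0→v3, v0→v5, v0→v6, v0→v7}.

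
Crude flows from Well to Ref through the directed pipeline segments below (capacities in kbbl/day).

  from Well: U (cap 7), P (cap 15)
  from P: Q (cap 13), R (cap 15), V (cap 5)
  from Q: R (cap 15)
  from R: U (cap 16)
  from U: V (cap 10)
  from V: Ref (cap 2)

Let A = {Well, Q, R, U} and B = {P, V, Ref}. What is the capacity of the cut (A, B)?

25

Edges leaving {Well, Q, R, U}: Well→P (15), U→V (10).
Cut capacity = 15 + 10 = 25.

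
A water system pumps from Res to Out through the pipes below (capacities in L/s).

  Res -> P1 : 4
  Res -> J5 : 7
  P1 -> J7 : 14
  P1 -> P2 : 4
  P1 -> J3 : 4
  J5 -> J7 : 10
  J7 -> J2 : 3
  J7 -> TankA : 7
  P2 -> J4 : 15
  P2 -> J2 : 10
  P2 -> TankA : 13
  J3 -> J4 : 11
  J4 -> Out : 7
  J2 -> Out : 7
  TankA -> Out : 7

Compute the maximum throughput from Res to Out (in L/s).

11

Augment Res→P1→J7→J2→Out: bottleneck 3, flow now 3.
Augment Res→P1→J7→TankA→Out: bottleneck 1, flow now 4.
Augment Res→J5→J7→TankA→Out: bottleneck 6, flow now 10.
Augment Res→J5→J7→P1→P2→J4→Out: bottleneck 1, flow now 11. (uses reverse residual edge)
No augmenting path remains; maximum flow = 11.
In the residual graph, reachable from Res: {Res}.
Min-cut edges: Res→P1 (4), Res→J5 (7); capacity 4 + 7 = 11.
This cut is saturated, so no flow can exceed 11.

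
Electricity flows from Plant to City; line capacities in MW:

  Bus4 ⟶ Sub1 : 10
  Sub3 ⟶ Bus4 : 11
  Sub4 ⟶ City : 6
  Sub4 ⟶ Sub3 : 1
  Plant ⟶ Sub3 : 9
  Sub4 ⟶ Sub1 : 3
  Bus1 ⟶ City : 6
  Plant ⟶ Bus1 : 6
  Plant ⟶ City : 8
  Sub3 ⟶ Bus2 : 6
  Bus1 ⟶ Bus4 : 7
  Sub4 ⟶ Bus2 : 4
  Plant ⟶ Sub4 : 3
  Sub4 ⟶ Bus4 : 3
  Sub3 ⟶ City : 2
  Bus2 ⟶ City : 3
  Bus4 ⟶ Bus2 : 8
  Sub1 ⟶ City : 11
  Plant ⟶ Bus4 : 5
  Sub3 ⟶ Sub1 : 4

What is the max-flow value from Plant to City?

Augment Plant→City: bottleneck 8, flow now 8.
Augment Plant→Sub3→City: bottleneck 2, flow now 10.
Augment Plant→Sub4→City: bottleneck 3, flow now 13.
Augment Plant→Bus1→City: bottleneck 6, flow now 19.
Augment Plant→Sub3→Sub1→City: bottleneck 4, flow now 23.
Augment Plant→Sub3→Bus2→City: bottleneck 3, flow now 26.
Augment Plant→Bus4→Sub1→City: bottleneck 5, flow now 31.
No augmenting path remains; maximum flow = 31.
In the residual graph, reachable from Plant: {Plant}.
Min-cut edges: Plant→Sub3 (9), Plant→Sub4 (3), Plant→Bus1 (6), Plant→Bus4 (5), Plant→City (8); capacity 9 + 3 + 6 + 5 + 8 = 31.
This cut is saturated, so no flow can exceed 31.

31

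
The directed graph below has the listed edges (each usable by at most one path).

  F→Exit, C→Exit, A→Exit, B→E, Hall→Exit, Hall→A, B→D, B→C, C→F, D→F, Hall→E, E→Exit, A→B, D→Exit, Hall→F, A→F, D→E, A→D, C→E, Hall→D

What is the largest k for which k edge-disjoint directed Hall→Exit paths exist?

Assign every edge capacity 1; by Menger, the answer equals the max flow.
Path Hall→Exit (+1); total 1.
Path Hall→A→Exit (+1); total 2.
Path Hall→D→Exit (+1); total 3.
Path Hall→E→Exit (+1); total 4.
Path Hall→F→Exit (+1); total 5.
No residual Hall→Exit path; max flow = 5.
Certifying cut of size 5: {Hall→A, Hall→D, Hall→E, Hall→Exit, Hall→F}.

5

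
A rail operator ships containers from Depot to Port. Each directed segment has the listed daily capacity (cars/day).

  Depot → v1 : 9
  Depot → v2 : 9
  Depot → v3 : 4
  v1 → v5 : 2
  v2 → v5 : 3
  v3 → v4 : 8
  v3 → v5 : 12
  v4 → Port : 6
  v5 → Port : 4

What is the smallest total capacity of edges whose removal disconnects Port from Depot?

Augment Depot→v1→v5→Port: bottleneck 2, flow now 2.
Augment Depot→v2→v5→Port: bottleneck 2, flow now 4.
Augment Depot→v3→v4→Port: bottleneck 4, flow now 8.
No augmenting path remains; maximum flow = 8.
By max-flow min-cut, the minimum cut capacity equals the max flow.
In the residual graph, reachable from Depot: {Depot, v1, v2, v5}.
Min-cut edges: Depot→v3 (4), v5→Port (4); capacity 4 + 4 = 8.

8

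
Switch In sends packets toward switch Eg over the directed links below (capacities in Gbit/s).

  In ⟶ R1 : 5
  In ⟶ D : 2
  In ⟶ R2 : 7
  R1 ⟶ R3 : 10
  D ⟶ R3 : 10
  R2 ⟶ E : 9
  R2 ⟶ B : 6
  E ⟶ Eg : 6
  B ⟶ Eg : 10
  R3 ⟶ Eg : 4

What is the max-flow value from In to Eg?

Augment In→R1→R3→Eg: bottleneck 4, flow now 4.
Augment In→R2→E→Eg: bottleneck 6, flow now 10.
Augment In→R2→B→Eg: bottleneck 1, flow now 11.
No augmenting path remains; maximum flow = 11.
In the residual graph, reachable from In: {In, R1, D, R3}.
Min-cut edges: In→R2 (7), R3→Eg (4); capacity 7 + 4 = 11.
This cut is saturated, so no flow can exceed 11.

11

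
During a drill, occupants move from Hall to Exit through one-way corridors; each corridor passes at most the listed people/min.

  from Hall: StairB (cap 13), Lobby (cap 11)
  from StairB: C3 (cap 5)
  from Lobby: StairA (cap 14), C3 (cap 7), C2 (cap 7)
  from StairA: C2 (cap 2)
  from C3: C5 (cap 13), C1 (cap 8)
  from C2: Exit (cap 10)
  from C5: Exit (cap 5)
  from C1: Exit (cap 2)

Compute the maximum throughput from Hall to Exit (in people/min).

16

Augment Hall→Lobby→C2→Exit: bottleneck 7, flow now 7.
Augment Hall→StairB→C3→C5→Exit: bottleneck 5, flow now 12.
Augment Hall→Lobby→StairA→C2→Exit: bottleneck 2, flow now 14.
Augment Hall→Lobby→C3→C1→Exit: bottleneck 2, flow now 16.
No augmenting path remains; maximum flow = 16.
In the residual graph, reachable from Hall: {Hall, StairB}.
Min-cut edges: Hall→Lobby (11), StairB→C3 (5); capacity 11 + 5 = 16.
This cut is saturated, so no flow can exceed 16.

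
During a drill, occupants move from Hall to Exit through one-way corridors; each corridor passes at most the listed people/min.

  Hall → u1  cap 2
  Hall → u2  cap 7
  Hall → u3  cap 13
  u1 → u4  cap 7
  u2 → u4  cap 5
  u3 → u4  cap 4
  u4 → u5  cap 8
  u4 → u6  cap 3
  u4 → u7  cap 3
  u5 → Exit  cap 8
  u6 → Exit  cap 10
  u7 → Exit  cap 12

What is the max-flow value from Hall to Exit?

Augment Hall→u1→u4→u5→Exit: bottleneck 2, flow now 2.
Augment Hall→u2→u4→u5→Exit: bottleneck 5, flow now 7.
Augment Hall→u3→u4→u5→Exit: bottleneck 1, flow now 8.
Augment Hall→u3→u4→u6→Exit: bottleneck 3, flow now 11.
No augmenting path remains; maximum flow = 11.
In the residual graph, reachable from Hall: {Hall, u2, u3}.
Min-cut edges: Hall→u1 (2), u2→u4 (5), u3→u4 (4); capacity 2 + 5 + 4 = 11.
This cut is saturated, so no flow can exceed 11.

11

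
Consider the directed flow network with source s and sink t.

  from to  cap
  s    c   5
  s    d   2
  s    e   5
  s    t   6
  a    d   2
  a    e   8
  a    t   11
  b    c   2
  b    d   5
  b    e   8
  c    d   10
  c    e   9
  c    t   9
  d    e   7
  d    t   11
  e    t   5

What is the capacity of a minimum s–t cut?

18

Augment s→t: bottleneck 6, flow now 6.
Augment s→c→t: bottleneck 5, flow now 11.
Augment s→d→t: bottleneck 2, flow now 13.
Augment s→e→t: bottleneck 5, flow now 18.
No augmenting path remains; maximum flow = 18.
By max-flow min-cut, the minimum cut capacity equals the max flow.
In the residual graph, reachable from s: {s}.
Min-cut edges: s→c (5), s→d (2), s→e (5), s→t (6); capacity 5 + 2 + 5 + 6 = 18.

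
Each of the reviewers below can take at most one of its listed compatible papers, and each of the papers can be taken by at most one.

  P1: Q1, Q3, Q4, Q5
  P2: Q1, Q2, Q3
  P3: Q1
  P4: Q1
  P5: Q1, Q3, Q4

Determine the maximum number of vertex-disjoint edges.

4

Unit-capacity flow: source→left, listed edges, right→sink; max matching = max flow.
Augmenting path P1→Q1 (+1); matched 1.
Augmenting path P2→Q2 (+1); matched 2.
Augmenting path P5→Q3 (+1); matched 3.
Augmenting path P3→Q1→P1→Q4 (+1); matched 4.
No augmenting path remains; maximum matching = 4.
König certificate: {P1, P2, P5, Q1} is a vertex cover of size 4 (every listed pair touches it), so no matching can be larger.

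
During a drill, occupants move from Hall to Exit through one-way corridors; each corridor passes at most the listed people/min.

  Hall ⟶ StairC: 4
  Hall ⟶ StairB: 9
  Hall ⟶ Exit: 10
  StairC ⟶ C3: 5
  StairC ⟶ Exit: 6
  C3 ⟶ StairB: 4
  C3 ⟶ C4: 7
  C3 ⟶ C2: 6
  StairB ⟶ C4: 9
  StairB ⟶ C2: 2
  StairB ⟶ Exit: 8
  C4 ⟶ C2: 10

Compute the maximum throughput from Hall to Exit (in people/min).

22

Augment Hall→Exit: bottleneck 10, flow now 10.
Augment Hall→StairC→Exit: bottleneck 4, flow now 14.
Augment Hall→StairB→Exit: bottleneck 8, flow now 22.
No augmenting path remains; maximum flow = 22.
In the residual graph, reachable from Hall: {Hall, StairB, C4, C2}.
Min-cut edges: Hall→StairC (4), Hall→Exit (10), StairB→Exit (8); capacity 4 + 10 + 8 = 22.
This cut is saturated, so no flow can exceed 22.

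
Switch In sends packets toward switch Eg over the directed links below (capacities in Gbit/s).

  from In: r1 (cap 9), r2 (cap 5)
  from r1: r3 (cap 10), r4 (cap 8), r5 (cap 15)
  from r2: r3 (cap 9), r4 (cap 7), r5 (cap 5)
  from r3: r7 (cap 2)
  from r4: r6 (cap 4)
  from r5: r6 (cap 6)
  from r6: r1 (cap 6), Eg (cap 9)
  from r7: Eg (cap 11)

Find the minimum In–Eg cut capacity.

11

Augment In→r1→r3→r7→Eg: bottleneck 2, flow now 2.
Augment In→r1→r4→r6→Eg: bottleneck 4, flow now 6.
Augment In→r1→r5→r6→Eg: bottleneck 3, flow now 9.
Augment In→r2→r5→r6→Eg: bottleneck 2, flow now 11.
No augmenting path remains; maximum flow = 11.
By max-flow min-cut, the minimum cut capacity equals the max flow.
In the residual graph, reachable from In: {In, r1, r2, r3, r4, r5, r6}.
Min-cut edges: r3→r7 (2), r6→Eg (9); capacity 2 + 9 = 11.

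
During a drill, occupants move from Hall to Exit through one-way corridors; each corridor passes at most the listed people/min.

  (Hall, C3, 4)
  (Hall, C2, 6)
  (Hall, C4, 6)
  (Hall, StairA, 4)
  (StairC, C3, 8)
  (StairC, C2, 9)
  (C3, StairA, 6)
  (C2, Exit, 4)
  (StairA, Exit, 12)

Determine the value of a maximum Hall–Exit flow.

Augment Hall→C2→Exit: bottleneck 4, flow now 4.
Augment Hall→StairA→Exit: bottleneck 4, flow now 8.
Augment Hall→C3→StairA→Exit: bottleneck 4, flow now 12.
No augmenting path remains; maximum flow = 12.
In the residual graph, reachable from Hall: {Hall, C2, C4}.
Min-cut edges: Hall→C3 (4), Hall→StairA (4), C2→Exit (4); capacity 4 + 4 + 4 = 12.
This cut is saturated, so no flow can exceed 12.

12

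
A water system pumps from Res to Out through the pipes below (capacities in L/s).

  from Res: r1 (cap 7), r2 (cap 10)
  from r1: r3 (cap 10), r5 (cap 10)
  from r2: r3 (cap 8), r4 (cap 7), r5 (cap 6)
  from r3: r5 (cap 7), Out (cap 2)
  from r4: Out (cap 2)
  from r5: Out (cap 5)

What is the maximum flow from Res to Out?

9

Augment Res→r1→r3→Out: bottleneck 2, flow now 2.
Augment Res→r1→r5→Out: bottleneck 5, flow now 7.
Augment Res→r2→r4→Out: bottleneck 2, flow now 9.
No augmenting path remains; maximum flow = 9.
In the residual graph, reachable from Res: {Res, r1, r2, r3, r4, r5}.
Min-cut edges: r3→Out (2), r4→Out (2), r5→Out (5); capacity 2 + 2 + 5 = 9.
This cut is saturated, so no flow can exceed 9.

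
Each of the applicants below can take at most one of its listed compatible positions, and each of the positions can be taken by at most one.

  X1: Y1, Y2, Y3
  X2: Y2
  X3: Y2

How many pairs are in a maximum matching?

2

Unit-capacity flow: source→left, listed edges, right→sink; max matching = max flow.
Augmenting path X1→Y1 (+1); matched 1.
Augmenting path X2→Y2 (+1); matched 2.
No augmenting path remains; maximum matching = 2.
König certificate: {X1, Y2} is a vertex cover of size 2 (every listed pair touches it), so no matching can be larger.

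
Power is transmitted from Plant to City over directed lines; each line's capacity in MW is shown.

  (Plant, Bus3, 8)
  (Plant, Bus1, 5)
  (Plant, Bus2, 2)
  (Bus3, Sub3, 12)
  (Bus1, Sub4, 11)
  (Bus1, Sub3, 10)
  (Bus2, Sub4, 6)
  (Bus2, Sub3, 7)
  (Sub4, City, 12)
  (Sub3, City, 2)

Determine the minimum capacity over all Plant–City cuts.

Augment Plant→Bus3→Sub3→City: bottleneck 2, flow now 2.
Augment Plant→Bus1→Sub4→City: bottleneck 5, flow now 7.
Augment Plant→Bus2→Sub4→City: bottleneck 2, flow now 9.
No augmenting path remains; maximum flow = 9.
By max-flow min-cut, the minimum cut capacity equals the max flow.
In the residual graph, reachable from Plant: {Plant, Bus3, Sub3}.
Min-cut edges: Plant→Bus1 (5), Plant→Bus2 (2), Sub3→City (2); capacity 5 + 2 + 2 = 9.

9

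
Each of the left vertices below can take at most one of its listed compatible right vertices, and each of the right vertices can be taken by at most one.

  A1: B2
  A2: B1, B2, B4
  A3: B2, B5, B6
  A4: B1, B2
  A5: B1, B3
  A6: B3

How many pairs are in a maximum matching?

Unit-capacity flow: source→left, listed edges, right→sink; max matching = max flow.
Augmenting path A1→B2 (+1); matched 1.
Augmenting path A2→B1 (+1); matched 2.
Augmenting path A3→B5 (+1); matched 3.
Augmenting path A5→B3 (+1); matched 4.
Augmenting path A4→B1→A2→B4 (+1); matched 5.
No augmenting path remains; maximum matching = 5.
König certificate: {A2, A3, B1, B2, B3} is a vertex cover of size 5 (every listed pair touches it), so no matching can be larger.

5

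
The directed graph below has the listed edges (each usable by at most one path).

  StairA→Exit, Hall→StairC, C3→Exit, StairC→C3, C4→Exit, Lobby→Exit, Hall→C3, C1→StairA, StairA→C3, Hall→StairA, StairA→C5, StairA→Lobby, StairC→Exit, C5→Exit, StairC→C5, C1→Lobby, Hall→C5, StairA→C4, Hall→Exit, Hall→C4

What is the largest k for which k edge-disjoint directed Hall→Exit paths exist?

Assign every edge capacity 1; by Menger, the answer equals the max flow.
Path Hall→Exit (+1); total 1.
Path Hall→StairC→Exit (+1); total 2.
Path Hall→C3→Exit (+1); total 3.
Path Hall→StairA→Exit (+1); total 4.
Path Hall→C5→Exit (+1); total 5.
Path Hall→C4→Exit (+1); total 6.
No residual Hall→Exit path; max flow = 6.
Certifying cut of size 6: {Hall→C3, Hall→C4, Hall→C5, Hall→Exit, Hall→StairA, Hall→StairC}.

6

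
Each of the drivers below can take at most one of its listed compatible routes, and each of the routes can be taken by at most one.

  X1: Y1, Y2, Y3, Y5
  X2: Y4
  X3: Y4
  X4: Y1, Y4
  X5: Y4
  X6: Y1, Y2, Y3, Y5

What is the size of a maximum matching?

4

Unit-capacity flow: source→left, listed edges, right→sink; max matching = max flow.
Augmenting path X1→Y1 (+1); matched 1.
Augmenting path X2→Y4 (+1); matched 2.
Augmenting path X6→Y2 (+1); matched 3.
Augmenting path X4→Y1→X1→Y3 (+1); matched 4.
No augmenting path remains; maximum matching = 4.
König certificate: {X1, X4, X6, Y4} is a vertex cover of size 4 (every listed pair touches it), so no matching can be larger.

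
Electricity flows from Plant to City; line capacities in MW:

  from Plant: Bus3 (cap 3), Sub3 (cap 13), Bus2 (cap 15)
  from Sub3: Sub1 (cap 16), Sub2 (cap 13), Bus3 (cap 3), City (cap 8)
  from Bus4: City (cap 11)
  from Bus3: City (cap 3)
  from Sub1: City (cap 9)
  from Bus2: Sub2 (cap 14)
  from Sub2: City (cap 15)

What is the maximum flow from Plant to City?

Augment Plant→Sub3→City: bottleneck 8, flow now 8.
Augment Plant→Bus3→City: bottleneck 3, flow now 11.
Augment Plant→Sub3→Sub1→City: bottleneck 5, flow now 16.
Augment Plant→Bus2→Sub2→City: bottleneck 14, flow now 30.
No augmenting path remains; maximum flow = 30.
In the residual graph, reachable from Plant: {Plant, Bus2}.
Min-cut edges: Plant→Sub3 (13), Plant→Bus3 (3), Bus2→Sub2 (14); capacity 13 + 3 + 14 = 30.
This cut is saturated, so no flow can exceed 30.

30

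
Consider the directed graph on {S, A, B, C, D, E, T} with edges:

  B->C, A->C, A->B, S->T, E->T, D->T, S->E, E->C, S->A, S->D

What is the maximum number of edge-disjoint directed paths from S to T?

3

Assign every edge capacity 1; by Menger, the answer equals the max flow.
Path S→T (+1); total 1.
Path S→D→T (+1); total 2.
Path S→E→T (+1); total 3.
No residual S→T path; max flow = 3.
Certifying cut of size 3: {S→D, S→E, S→T}.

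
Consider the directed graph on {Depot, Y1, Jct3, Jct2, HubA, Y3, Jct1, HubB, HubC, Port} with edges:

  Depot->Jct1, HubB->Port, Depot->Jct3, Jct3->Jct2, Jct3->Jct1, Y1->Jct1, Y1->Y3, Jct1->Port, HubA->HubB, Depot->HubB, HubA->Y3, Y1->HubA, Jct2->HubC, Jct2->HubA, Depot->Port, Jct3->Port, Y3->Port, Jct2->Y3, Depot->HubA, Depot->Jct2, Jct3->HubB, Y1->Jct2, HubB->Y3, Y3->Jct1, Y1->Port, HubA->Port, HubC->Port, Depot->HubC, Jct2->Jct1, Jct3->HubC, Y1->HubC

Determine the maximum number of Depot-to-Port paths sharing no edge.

7

Assign every edge capacity 1; by Menger, the answer equals the max flow.
Path Depot→Port (+1); total 1.
Path Depot→Jct3→Port (+1); total 2.
Path Depot→HubA→Port (+1); total 3.
Path Depot→Jct1→Port (+1); total 4.
Path Depot→HubB→Port (+1); total 5.
Path Depot→HubC→Port (+1); total 6.
Path Depot→Jct2→Y3→Port (+1); total 7.
No residual Depot→Port path; max flow = 7.
Certifying cut of size 7: {Depot→HubA, Depot→HubB, Depot→HubC, Depot→Jct1, Depot→Jct2, Depot→Jct3, Depot→Port}.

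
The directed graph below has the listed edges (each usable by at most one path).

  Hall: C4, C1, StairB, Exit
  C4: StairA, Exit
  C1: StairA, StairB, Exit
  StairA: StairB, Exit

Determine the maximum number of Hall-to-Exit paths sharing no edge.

Assign every edge capacity 1; by Menger, the answer equals the max flow.
Path Hall→Exit (+1); total 1.
Path Hall→C4→Exit (+1); total 2.
Path Hall→C1→Exit (+1); total 3.
No residual Hall→Exit path; max flow = 3.
Certifying cut of size 3: {Hall→C1, Hall→C4, Hall→Exit}.

3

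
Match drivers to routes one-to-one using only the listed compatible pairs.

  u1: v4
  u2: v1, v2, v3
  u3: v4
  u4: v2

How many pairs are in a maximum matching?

3

Unit-capacity flow: source→left, listed edges, right→sink; max matching = max flow.
Augmenting path u1→v4 (+1); matched 1.
Augmenting path u2→v1 (+1); matched 2.
Augmenting path u4→v2 (+1); matched 3.
No augmenting path remains; maximum matching = 3.
König certificate: {u2, u4, v4} is a vertex cover of size 3 (every listed pair touches it), so no matching can be larger.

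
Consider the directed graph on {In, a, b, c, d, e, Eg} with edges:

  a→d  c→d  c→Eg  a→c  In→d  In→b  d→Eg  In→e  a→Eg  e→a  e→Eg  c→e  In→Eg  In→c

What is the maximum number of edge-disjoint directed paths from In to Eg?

Assign every edge capacity 1; by Menger, the answer equals the max flow.
Path In→Eg (+1); total 1.
Path In→c→Eg (+1); total 2.
Path In→d→Eg (+1); total 3.
Path In→e→Eg (+1); total 4.
No residual In→Eg path; max flow = 4.
Certifying cut of size 4: {In→Eg, In→c, In→d, In→e}.

4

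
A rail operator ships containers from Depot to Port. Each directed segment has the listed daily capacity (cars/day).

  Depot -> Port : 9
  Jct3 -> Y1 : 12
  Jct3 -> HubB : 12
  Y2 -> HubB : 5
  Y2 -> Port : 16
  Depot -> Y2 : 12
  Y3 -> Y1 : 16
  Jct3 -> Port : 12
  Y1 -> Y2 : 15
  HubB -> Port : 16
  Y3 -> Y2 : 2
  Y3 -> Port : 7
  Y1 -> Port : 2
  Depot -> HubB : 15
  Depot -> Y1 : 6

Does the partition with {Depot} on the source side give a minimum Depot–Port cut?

Yes — it is a minimum cut (capacity 42).

Given cut capacity: 6 + 12 + 15 + 9 = 42.
Augment Depot→Port: bottleneck 9, flow now 9.
Augment Depot→Y1→Port: bottleneck 2, flow now 11.
Augment Depot→Y2→Port: bottleneck 12, flow now 23.
Augment Depot→HubB→Port: bottleneck 15, flow now 38.
Augment Depot→Y1→Y2→Port: bottleneck 4, flow now 42.
No augmenting path remains; maximum flow = 42.
Cut capacity 42 equals the max flow, so it is a minimum cut.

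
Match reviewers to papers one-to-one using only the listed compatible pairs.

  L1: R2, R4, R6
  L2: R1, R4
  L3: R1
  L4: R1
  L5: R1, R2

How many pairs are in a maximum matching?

4

Unit-capacity flow: source→left, listed edges, right→sink; max matching = max flow.
Augmenting path L1→R2 (+1); matched 1.
Augmenting path L2→R1 (+1); matched 2.
Augmenting path L3→R1→L2→R4 (+1); matched 3.
Augmenting path L5→R2→L1→R6 (+1); matched 4.
No augmenting path remains; maximum matching = 4.
König certificate: {L1, L2, L5, R1} is a vertex cover of size 4 (every listed pair touches it), so no matching can be larger.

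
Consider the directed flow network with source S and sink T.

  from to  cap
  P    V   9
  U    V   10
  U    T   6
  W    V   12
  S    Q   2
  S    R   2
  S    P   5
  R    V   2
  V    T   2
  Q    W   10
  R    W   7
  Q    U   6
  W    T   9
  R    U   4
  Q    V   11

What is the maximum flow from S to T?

6

Augment S→P→V→T: bottleneck 2, flow now 2.
Augment S→Q→U→T: bottleneck 2, flow now 4.
Augment S→R→U→T: bottleneck 2, flow now 6.
No augmenting path remains; maximum flow = 6.
In the residual graph, reachable from S: {S, P, V}.
Min-cut edges: S→Q (2), S→R (2), V→T (2); capacity 2 + 2 + 2 = 6.
This cut is saturated, so no flow can exceed 6.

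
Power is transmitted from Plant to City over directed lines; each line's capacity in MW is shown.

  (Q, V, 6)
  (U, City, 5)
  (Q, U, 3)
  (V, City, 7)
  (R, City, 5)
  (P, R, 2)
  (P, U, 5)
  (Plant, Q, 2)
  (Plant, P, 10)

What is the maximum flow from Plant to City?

9

Augment Plant→P→R→City: bottleneck 2, flow now 2.
Augment Plant→P→U→City: bottleneck 5, flow now 7.
Augment Plant→Q→V→City: bottleneck 2, flow now 9.
No augmenting path remains; maximum flow = 9.
In the residual graph, reachable from Plant: {Plant, P}.
Min-cut edges: Plant→Q (2), P→R (2), P→U (5); capacity 2 + 2 + 5 = 9.
This cut is saturated, so no flow can exceed 9.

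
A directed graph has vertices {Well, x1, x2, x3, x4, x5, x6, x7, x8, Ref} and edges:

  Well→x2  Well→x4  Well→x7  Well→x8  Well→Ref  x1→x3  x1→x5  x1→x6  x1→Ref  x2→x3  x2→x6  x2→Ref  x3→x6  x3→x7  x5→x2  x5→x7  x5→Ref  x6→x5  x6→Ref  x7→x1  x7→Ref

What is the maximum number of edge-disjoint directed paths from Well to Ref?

Assign every edge capacity 1; by Menger, the answer equals the max flow.
Path Well→Ref (+1); total 1.
Path Well→x2→Ref (+1); total 2.
Path Well→x7→Ref (+1); total 3.
No residual Well→Ref path; max flow = 3.
Certifying cut of size 3: {Well→Ref, Well→x2, Well→x7}.

3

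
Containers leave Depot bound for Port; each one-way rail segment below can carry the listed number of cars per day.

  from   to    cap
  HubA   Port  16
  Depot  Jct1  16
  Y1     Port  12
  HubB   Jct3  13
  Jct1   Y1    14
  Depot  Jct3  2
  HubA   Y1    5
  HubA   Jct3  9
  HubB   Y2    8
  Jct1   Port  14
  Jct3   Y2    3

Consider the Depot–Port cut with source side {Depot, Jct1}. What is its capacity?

30

Edges leaving {Depot, Jct1}: Depot→Jct3 (2), Jct1→Y1 (14), Jct1→Port (14).
Cut capacity = 2 + 14 + 14 = 30.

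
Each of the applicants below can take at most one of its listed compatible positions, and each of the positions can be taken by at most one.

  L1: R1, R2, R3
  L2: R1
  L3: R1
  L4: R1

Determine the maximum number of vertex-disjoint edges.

2

Unit-capacity flow: source→left, listed edges, right→sink; max matching = max flow.
Augmenting path L1→R1 (+1); matched 1.
Augmenting path L2→R1→L1→R2 (+1); matched 2.
No augmenting path remains; maximum matching = 2.
König certificate: {L1, R1} is a vertex cover of size 2 (every listed pair touches it), so no matching can be larger.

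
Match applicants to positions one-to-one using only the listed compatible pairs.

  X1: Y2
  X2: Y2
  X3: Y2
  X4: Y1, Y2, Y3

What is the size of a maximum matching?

2

Unit-capacity flow: source→left, listed edges, right→sink; max matching = max flow.
Augmenting path X1→Y2 (+1); matched 1.
Augmenting path X4→Y1 (+1); matched 2.
No augmenting path remains; maximum matching = 2.
König certificate: {X4, Y2} is a vertex cover of size 2 (every listed pair touches it), so no matching can be larger.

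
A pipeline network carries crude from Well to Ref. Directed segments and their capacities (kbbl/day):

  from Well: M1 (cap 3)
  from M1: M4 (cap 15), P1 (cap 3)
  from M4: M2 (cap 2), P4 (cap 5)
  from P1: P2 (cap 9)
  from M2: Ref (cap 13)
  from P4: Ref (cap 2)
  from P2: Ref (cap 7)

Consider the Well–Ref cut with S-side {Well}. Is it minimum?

Given cut capacity: 3 = 3.
Augment Well→M1→M4→M2→Ref: bottleneck 2, flow now 2.
Augment Well→M1→M4→P4→Ref: bottleneck 1, flow now 3.
No augmenting path remains; maximum flow = 3.
Cut capacity 3 equals the max flow, so it is a minimum cut.

Yes — it is a minimum cut (capacity 3).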